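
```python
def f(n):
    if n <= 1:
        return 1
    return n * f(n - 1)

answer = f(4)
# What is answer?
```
Call trace:
f(n=4)
  f(n=3)
    f(n=2)
      f(n=1)
      -> return 1
    -> return 2
  -> return 6
-> return 24

Final answer: 24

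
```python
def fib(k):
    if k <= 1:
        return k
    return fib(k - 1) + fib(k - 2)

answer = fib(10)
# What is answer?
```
Call trace (a repeated sub-call is expanded the first time; later identical calls just restate its return value):
fib(k=10)
  fib(k=9)
    fib(k=8)
      fib(k=7)
        fib(k=6)
          fib(k=5)
            fib(k=4)
              fib(k=3)
                fib(k=2)
                  fib(k=1)
                  -> return 1
                  fib(k=0)
                  -> return 0
                -> return 1
                fib(k=1)
                -> return 1
              -> return 2
              fib(k=2) -> return 1  (same call as traced above)
            -> return 3
            fib(k=3) -> return 2  (same call as traced above)
          -> return 5
          fib(k=4) -> return 3  (same call as traced above)
        -> return 8
        fib(k=5) -> return 5  (same call as traced above)
      -> return 13
      fib(k=6) -> return 8  (same call as traced above)
    -> return 21
    fib(k=7) -> return 13  (same call as traced above)
  -> return 34
  fib(k=8) -> return 21  (same call as traced above)
-> return 55

Final answer: 55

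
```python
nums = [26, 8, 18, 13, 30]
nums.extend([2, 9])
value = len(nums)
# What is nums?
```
Trace:
  nums=[26, 8, 18, 13, 30]
  nums=[26, 8, 18, 13, 30, 2, 9]
  nums=[26, 8, 18, 13, 30, 2, 9], value=7

Final answer: [26, 8, 18, 13, 30, 2, 9]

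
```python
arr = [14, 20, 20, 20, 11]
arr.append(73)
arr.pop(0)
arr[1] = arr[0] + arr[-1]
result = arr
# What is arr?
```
Trace:
  arr=[14, 20, 20, 20, 11]
  arr=[14, 20, 20, 20, 11, 73]
  arr=[20, 20, 20, 11, 73]
  arr=[20, 93, 20, 11, 73]
  arr=[20, 93, 20, 11, 73], result=[20, 93, 20, 11, 73]

Final answer: [20, 93, 20, 11, 73]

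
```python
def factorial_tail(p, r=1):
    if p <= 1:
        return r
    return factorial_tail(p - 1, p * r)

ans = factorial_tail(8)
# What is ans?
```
Call trace:
factorial_tail(p=8, r=1)
  factorial_tail(p=7, r=8)
    factorial_tail(p=6, r=56)
      factorial_tail(p=5, r=336)
        factorial_tail(p=4, r=1680)
          factorial_tail(p=3, r=6720)
            factorial_tail(p=2, r=20160)
              factorial_tail(p=1, r=40320)
              -> return 40320
            -> return 40320
          -> return 40320
        -> return 40320
      -> return 40320
    -> return 40320
  -> return 40320
-> return 40320

Final answer: 40320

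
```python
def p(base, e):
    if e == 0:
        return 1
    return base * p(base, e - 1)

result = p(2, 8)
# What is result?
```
Call trace:
p(base=2, e=8)
  p(base=2, e=7)
    p(base=2, e=6)
      p(base=2, e=5)
        p(base=2, e=4)
          p(base=2, e=3)
            p(base=2, e=2)
              p(base=2, e=1)
                p(base=2, e=0)
                -> return 1
              -> return 2
            -> return 4
          -> return 8
        -> return 16
      -> return 32
    -> return 64
  -> return 128
-> return 256

Final answer: 256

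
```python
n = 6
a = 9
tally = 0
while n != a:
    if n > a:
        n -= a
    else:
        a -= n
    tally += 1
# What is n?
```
Trace:
  n=6
  n=6, a=9
  n=6, a=9, tally=0
  n=6, a=3, tally=1
  n=3, a=3, tally=2

Final answer: 3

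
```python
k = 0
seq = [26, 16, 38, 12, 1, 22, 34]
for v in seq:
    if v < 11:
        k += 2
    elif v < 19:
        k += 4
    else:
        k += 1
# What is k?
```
Trace:
  k=0
  k=1, v=26
  k=5, v=16
  k=6, v=38
  k=10, v=12
  k=12, v=1
  k=13, v=22
  k=14, v=34

Final answer: 14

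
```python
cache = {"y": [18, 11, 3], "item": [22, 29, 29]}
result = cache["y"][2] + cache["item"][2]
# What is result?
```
Trace:
  cache={'y': [18, 11, 3], 'item': [22, 29, 29]}
  cache={'y': [18, 11, 3], 'item': [22, 29, 29]}, result=32

Final answer: 32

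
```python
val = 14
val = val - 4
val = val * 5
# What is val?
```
Trace:
  val=14
  val=10
  val=50

Final answer: 50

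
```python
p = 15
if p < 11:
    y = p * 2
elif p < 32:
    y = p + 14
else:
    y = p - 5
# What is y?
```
Trace:
  p=15
  p=15, y=29

Final answer: 29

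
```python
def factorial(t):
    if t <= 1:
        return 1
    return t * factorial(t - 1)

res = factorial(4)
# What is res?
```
Call trace:
factorial(t=4)
  factorial(t=3)
    factorial(t=2)
      factorial(t=1)
      -> return 1
    -> return 2
  -> return 6
-> return 24

Final answer: 24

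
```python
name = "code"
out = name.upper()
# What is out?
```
Trace:
  name='code'
  name='code', out='CODE'

Final answer: 'CODE'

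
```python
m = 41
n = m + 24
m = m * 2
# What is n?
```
Trace:
  m=41
  m=41, n=65
  m=82, n=65

Final answer: 65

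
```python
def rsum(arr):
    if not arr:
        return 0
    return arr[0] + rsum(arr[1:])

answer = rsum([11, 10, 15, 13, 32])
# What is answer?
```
Call trace:
rsum(arr=[11, 10, 15, 13, 32])
  rsum(arr=[10, 15, 13, 32])
    rsum(arr=[15, 13, 32])
      rsum(arr=[13, 32])
        rsum(arr=[32])
          rsum(arr=[])
          -> return 0
        -> return 32
      -> return 45
    -> return 60
  -> return 70
-> return 81

Final answer: 81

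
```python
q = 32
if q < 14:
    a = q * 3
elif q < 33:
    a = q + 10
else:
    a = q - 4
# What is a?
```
Trace:
  q=32
  q=32, a=42

Final answer: 42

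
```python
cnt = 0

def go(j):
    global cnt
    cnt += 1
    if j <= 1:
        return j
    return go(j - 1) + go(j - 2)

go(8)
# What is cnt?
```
Call trace (a repeated sub-call is expanded the first time; later identical calls just restate its return value):
go(j=8)
  go(j=7)
    go(j=6)
      go(j=5)
        go(j=4)
          go(j=3)
            go(j=2)
              go(j=1)
              -> return 1
              go(j=0)
              -> return 0
            -> return 1
            go(j=1)
            -> return 1
          -> return 2
          go(j=2) -> return 1  (same call as traced above)
        -> return 3
        go(j=3) -> return 2  (same call as traced above)
      -> return 5
      go(j=4) -> return 3  (same call as traced above)
    -> return 8
    go(j=5) -> return 5  (same call as traced above)
  -> return 13
  go(j=6) -> return 8  (same call as traced above)
-> return 21

cnt is incremented once per call, so count the calls in each subtree. Let C(j) = number of calls made by go(j).
C(0) = C(1) = 1 (base case, no recursion); C(j) = 1 + C(j - 1) + C(j - 2) otherwise.
C(2) = 1 + C(1) + C(0) = 1 + 1 + 1 = 3
C(3) = 1 + C(2) + C(1) = 1 + 3 + 1 = 5
C(4) = 1 + C(3) + C(2) = 1 + 5 + 3 = 9
C(5) = 1 + C(4) + C(3) = 1 + 9 + 5 = 15
C(6) = 1 + C(5) + C(4) = 1 + 15 + 9 = 25
C(7) = 1 + C(6) + C(5) = 1 + 25 + 15 = 41
C(8) = 1 + C(7) + C(6) = 1 + 41 + 25 = 67
cnt = C(8) = 67

Final answer: 67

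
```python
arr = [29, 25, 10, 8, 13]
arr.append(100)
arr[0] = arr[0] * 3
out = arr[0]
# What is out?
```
Trace:
  arr=[29, 25, 10, 8, 13]
  arr=[29, 25, 10, 8, 13, 100]
  arr=[87, 25, 10, 8, 13, 100]
  arr=[87, 25, 10, 8, 13, 100], out=87

Final answer: 87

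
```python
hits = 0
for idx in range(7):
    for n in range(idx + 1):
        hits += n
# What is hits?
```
Trace:
  hits=0
  hits=0, idx=0, n=0
  hits=0, idx=1, n=0
  hits=1, idx=1, n=1
  hits=1, idx=2, n=0
  hits=2, idx=2, n=1
  hits=4, idx=2, n=2
  hits=4, idx=3, n=0
  hits=5, idx=3, n=1
  hits=7, idx=3, n=2
  hits=10, idx=3, n=3
  hits=10, idx=4, n=0
  hits=11, idx=4, n=1
  hits=13, idx=4, n=2
  hits=16, idx=4, n=3
  hits=20, idx=4, n=4
  hits=20, idx=5, n=0
  hits=21, idx=5, n=1
  hits=23, idx=5, n=2
  hits=26, idx=5, n=3
  hits=30, idx=5, n=4
  hits=35, idx=5, n=5
  hits=35, idx=6, n=0
  hits=36, idx=6, n=1
  hits=38, idx=6, n=2
  hits=41, idx=6, n=3
  hits=45, idx=6, n=4
  hits=50, idx=6, n=5
  hits=56, idx=6, n=6

Final answer: 56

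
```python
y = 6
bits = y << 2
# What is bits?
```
Trace:
  y=6
  y=6, bits=24

Final answer: 24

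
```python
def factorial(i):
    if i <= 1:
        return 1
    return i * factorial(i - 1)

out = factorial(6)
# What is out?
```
Call trace:
factorial(i=6)
  factorial(i=5)
    factorial(i=4)
      factorial(i=3)
        factorial(i=2)
          factorial(i=1)
          -> return 1
        -> return 2
      -> return 6
    -> return 24
  -> return 120
-> return 720

Final answer: 720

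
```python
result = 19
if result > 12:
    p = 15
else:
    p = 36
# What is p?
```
Trace:
  result=19
  result=19, p=15

Final answer: 15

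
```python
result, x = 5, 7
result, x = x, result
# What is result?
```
Trace:
  result=5, x=7
  result=7, x=5

Final answer: 7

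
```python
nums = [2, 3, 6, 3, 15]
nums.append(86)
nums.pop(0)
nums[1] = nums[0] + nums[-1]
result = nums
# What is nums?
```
Trace:
  nums=[2, 3, 6, 3, 15]
  nums=[2, 3, 6, 3, 15, 86]
  nums=[3, 6, 3, 15, 86]
  nums=[3, 89, 3, 15, 86]
  nums=[3, 89, 3, 15, 86], result=[3, 89, 3, 15, 86]

Final answer: [3, 89, 3, 15, 86]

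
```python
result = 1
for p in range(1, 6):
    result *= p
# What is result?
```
Trace:
  result=1
  result=1, p=1
  result=2, p=2
  result=6, p=3
  result=24, p=4
  result=120, p=5

Final answer: 120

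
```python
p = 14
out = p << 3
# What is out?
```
Trace:
  p=14
  p=14, out=112

Final answer: 112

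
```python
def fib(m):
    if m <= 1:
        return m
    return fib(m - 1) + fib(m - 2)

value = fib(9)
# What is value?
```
Call trace (a repeated sub-call is expanded the first time; later identical calls just restate its return value):
fib(m=9)
  fib(m=8)
    fib(m=7)
      fib(m=6)
        fib(m=5)
          fib(m=4)
            fib(m=3)
              fib(m=2)
                fib(m=1)
                -> return 1
                fib(m=0)
                -> return 0
              -> return 1
              fib(m=1)
              -> return 1
            -> return 2
            fib(m=2) -> return 1  (same call as traced above)
          -> return 3
          fib(m=3) -> return 2  (same call as traced above)
        -> return 5
        fib(m=4) -> return 3  (same call as traced above)
      -> return 8
      fib(m=5) -> return 5  (same call as traced above)
    -> return 13
    fib(m=6) -> return 8  (same call as traced above)
  -> return 21
  fib(m=7) -> return 13  (same call as traced above)
-> return 34

Final answer: 34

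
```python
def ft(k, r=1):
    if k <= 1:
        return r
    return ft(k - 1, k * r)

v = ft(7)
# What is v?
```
Call trace:
ft(k=7, r=1)
  ft(k=6, r=7)
    ft(k=5, r=42)
      ft(k=4, r=210)
        ft(k=3, r=840)
          ft(k=2, r=2520)
            ft(k=1, r=5040)
            -> return 5040
          -> return 5040
        -> return 5040
      -> return 5040
    -> return 5040
  -> return 5040
-> return 5040

Final answer: 5040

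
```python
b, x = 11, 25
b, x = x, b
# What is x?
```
Trace:
  b=11, x=25
  b=25, x=11

Final answer: 11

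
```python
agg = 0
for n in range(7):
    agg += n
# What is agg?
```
Trace:
  agg=0
  agg=0, n=0
  agg=1, n=1
  agg=3, n=2
  agg=6, n=3
  agg=10, n=4
  agg=15, n=5
  agg=21, n=6

Final answer: 21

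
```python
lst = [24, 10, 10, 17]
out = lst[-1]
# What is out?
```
Trace:
  lst=[24, 10, 10, 17]
  lst=[24, 10, 10, 17], out=17

Final answer: 17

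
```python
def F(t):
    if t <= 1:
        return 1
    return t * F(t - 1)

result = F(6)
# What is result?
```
Call trace:
F(t=6)
  F(t=5)
    F(t=4)
      F(t=3)
        F(t=2)
          F(t=1)
          -> return 1
        -> return 2
      -> return 6
    -> return 24
  -> return 120
-> return 720

Final answer: 720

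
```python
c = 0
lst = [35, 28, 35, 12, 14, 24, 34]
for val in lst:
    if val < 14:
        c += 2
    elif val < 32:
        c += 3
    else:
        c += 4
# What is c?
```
Trace:
  c=0
  c=4, val=35
  c=7, val=28
  c=11, val=35
  c=13, val=12
  c=16, val=14
  c=19, val=24
  c=23, val=34

Final answer: 23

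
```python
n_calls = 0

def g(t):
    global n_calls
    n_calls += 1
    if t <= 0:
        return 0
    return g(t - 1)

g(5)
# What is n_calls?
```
Call trace:
g(t=5)
  g(t=4)
    g(t=3)
      g(t=2)
        g(t=1)
          g(t=0)
          -> return 0
        -> return 0
      -> return 0
    -> return 0
  -> return 0
-> return 0

n_calls is incremented once per call. g is entered once for each t = 5, 4, 3, 2, 1, 0 (the t <= 0 call returns without recursing), i.e. 5 + 1 calls.
n_calls = 6

Final answer: 6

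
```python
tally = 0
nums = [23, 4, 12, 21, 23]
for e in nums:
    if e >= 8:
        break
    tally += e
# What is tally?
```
Trace:
  tally=0
  tally=0, e=23

Final answer: 0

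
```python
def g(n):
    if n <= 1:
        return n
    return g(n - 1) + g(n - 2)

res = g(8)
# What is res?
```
Call trace (a repeated sub-call is expanded the first time; later identical calls just restate its return value):
g(n=8)
  g(n=7)
    g(n=6)
      g(n=5)
        g(n=4)
          g(n=3)
            g(n=2)
              g(n=1)
              -> return 1
              g(n=0)
              -> return 0
            -> return 1
            g(n=1)
            -> return 1
          -> return 2
          g(n=2) -> return 1  (same call as traced above)
        -> return 3
        g(n=3) -> return 2  (same call as traced above)
      -> return 5
      g(n=4) -> return 3  (same call as traced above)
    -> return 8
    g(n=5) -> return 5  (same call as traced above)
  -> return 13
  g(n=6) -> return 8  (same call as traced above)
-> return 21

Final answer: 21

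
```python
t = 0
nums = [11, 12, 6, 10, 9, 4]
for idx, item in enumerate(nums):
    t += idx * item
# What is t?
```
Trace:
  t=0
  t=0, idx=0, item=11
  t=12, idx=1, item=12
  t=24, idx=2, item=6
  t=54, idx=3, item=10
  t=90, idx=4, item=9
  t=110, idx=5, item=4

Final answer: 110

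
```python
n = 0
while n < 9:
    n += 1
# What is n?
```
Trace:
  n=0
  n=1
  n=2
  n=3
  n=4
  n=5
  n=6
  n=7
  n=8
  n=9

Final answer: 9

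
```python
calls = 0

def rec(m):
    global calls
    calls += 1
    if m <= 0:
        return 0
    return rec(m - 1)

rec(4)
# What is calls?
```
Call trace:
rec(m=4)
  rec(m=3)
    rec(m=2)
      rec(m=1)
        rec(m=0)
        -> return 0
      -> return 0
    -> return 0
  -> return 0
-> return 0

calls is incremented once per call. rec is entered once for each m = 4, 3, 2, 1, 0 (the m <= 0 call returns without recursing), i.e. 4 + 1 calls.
calls = 5

Final answer: 5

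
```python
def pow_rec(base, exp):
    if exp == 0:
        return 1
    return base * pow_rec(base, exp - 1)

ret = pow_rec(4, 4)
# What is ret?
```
Call trace:
pow_rec(base=4, exp=4)
  pow_rec(base=4, exp=3)
    pow_rec(base=4, exp=2)
      pow_rec(base=4, exp=1)
        pow_rec(base=4, exp=0)
        -> return 1
      -> return 4
    -> return 16
  -> return 64
-> return 256

Final answer: 256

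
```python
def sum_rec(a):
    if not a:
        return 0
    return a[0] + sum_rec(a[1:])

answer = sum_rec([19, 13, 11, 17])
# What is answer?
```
Call trace:
sum_rec(a=[19, 13, 11, 17])
  sum_rec(a=[13, 11, 17])
    sum_rec(a=[11, 17])
      sum_rec(a=[17])
        sum_rec(a=[])
        -> return 0
      -> return 17
    -> return 28
  -> return 41
-> return 60

Final answer: 60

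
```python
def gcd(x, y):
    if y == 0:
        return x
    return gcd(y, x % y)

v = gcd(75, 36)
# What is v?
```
Call trace:
gcd(x=75, y=36)
  gcd(x=36, y=3)
    gcd(x=3, y=0)
    -> return 3
  -> return 3
-> return 3

Final answer: 3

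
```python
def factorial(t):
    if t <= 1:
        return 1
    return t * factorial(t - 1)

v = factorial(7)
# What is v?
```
Call trace:
factorial(t=7)
  factorial(t=6)
    factorial(t=5)
      factorial(t=4)
        factorial(t=3)
          factorial(t=2)
            factorial(t=1)
            -> return 1
          -> return 2
        -> return 6
      -> return 24
    -> return 120
  -> return 720
-> return 5040

Final answer: 5040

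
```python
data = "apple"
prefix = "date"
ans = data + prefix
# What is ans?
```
Trace:
  data='apple'
  data='apple', prefix='date'
  data='apple', prefix='date', ans='appledate'

Final answer: 'appledate'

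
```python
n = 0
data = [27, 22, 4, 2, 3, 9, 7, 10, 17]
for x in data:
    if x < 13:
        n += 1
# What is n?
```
Trace:
  n=0
  n=0, x=27
  n=0, x=22
  n=1, x=4
  n=2, x=2
  n=3, x=3
  n=4, x=9
  n=5, x=7
  n=6, x=10
  n=6, x=17

Final answer: 6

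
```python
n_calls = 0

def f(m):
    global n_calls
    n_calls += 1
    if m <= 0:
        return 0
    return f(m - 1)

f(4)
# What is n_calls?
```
Call trace:
f(m=4)
  f(m=3)
    f(m=2)
      f(m=1)
        f(m=0)
        -> return 0
      -> return 0
    -> return 0
  -> return 0
-> return 0

n_calls is incremented once per call. f is entered once for each m = 4, 3, 2, 1, 0 (the m <= 0 call returns without recursing), i.e. 4 + 1 calls.
n_calls = 5

Final answer: 5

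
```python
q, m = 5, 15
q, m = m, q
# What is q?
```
Trace:
  q=5, m=15
  q=15, m=5

Final answer: 15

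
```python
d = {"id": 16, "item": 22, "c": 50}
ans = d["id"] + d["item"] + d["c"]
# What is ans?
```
Trace:
  d={'id': 16, 'item': 22, 'c': 50}
  d={'id': 16, 'item': 22, 'c': 50}, ans=88

Final answer: 88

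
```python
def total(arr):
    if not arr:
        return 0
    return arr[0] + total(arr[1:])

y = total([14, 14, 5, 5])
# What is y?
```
Call trace:
total(arr=[14, 14, 5, 5])
  total(arr=[14, 5, 5])
    total(arr=[5, 5])
      total(arr=[5])
        total(arr=[])
        -> return 0
      -> return 5
    -> return 10
  -> return 24
-> return 38

Final answer: 38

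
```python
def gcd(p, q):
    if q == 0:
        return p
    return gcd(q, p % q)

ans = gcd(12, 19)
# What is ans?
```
Call trace:
gcd(p=12, q=19)
  gcd(p=19, q=12)
    gcd(p=12, q=7)
      gcd(p=7, q=5)
        gcd(p=5, q=2)
          gcd(p=2, q=1)
            gcd(p=1, q=0)
            -> return 1
          -> return 1
        -> return 1
      -> return 1
    -> return 1
  -> return 1
-> return 1

Final answer: 1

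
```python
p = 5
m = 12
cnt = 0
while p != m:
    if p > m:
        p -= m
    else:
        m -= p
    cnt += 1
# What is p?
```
Trace:
  p=5
  p=5, m=12
  p=5, m=12, cnt=0
  p=5, m=7, cnt=1
  p=5, m=2, cnt=2
  p=3, m=2, cnt=3
  p=1, m=2, cnt=4
  p=1, m=1, cnt=5

Final answer: 1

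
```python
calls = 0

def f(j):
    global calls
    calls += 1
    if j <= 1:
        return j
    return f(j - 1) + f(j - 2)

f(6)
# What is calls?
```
Call trace (a repeated sub-call is expanded the first time; later identical calls just restate its return value):
f(j=6)
  f(j=5)
    f(j=4)
      f(j=3)
        f(j=2)
          f(j=1)
          -> return 1
          f(j=0)
          -> return 0
        -> return 1
        f(j=1)
        -> return 1
      -> return 2
      f(j=2) -> return 1  (same call as traced above)
    -> return 3
    f(j=3) -> return 2  (same call as traced above)
  -> return 5
  f(j=4) -> return 3  (same call as traced above)
-> return 8

calls is incremented once per call, so count the calls in each subtree. Let C(j) = number of calls made by f(j).
C(0) = C(1) = 1 (base case, no recursion); C(j) = 1 + C(j - 1) + C(j - 2) otherwise.
C(2) = 1 + C(1) + C(0) = 1 + 1 + 1 = 3
C(3) = 1 + C(2) + C(1) = 1 + 3 + 1 = 5
C(4) = 1 + C(3) + C(2) = 1 + 5 + 3 = 9
C(5) = 1 + C(4) + C(3) = 1 + 9 + 5 = 15
C(6) = 1 + C(5) + C(4) = 1 + 15 + 9 = 25
calls = C(6) = 25

Final answer: 25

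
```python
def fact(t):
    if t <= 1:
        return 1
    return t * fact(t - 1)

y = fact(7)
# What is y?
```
Call trace:
fact(t=7)
  fact(t=6)
    fact(t=5)
      fact(t=4)
        fact(t=3)
          fact(t=2)
            fact(t=1)
            -> return 1
          -> return 2
        -> return 6
      -> return 24
    -> return 120
  -> return 720
-> return 5040

Final answer: 5040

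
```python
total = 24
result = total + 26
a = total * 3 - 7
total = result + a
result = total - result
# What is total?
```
Trace:
  total=24
  total=24, result=50
  total=24, result=50, a=65
  total=115, result=50, a=65
  total=115, result=65, a=65

Final answer: 115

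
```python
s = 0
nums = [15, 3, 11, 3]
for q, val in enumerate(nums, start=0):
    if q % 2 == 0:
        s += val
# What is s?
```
Trace:
  s=0
  s=15, q=0, val=15
  s=15, q=1, val=3
  s=26, q=2, val=11
  s=26, q=3, val=3

Final answer: 26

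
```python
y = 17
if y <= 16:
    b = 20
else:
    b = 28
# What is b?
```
Trace:
  y=17
  y=17, b=28

Final answer: 28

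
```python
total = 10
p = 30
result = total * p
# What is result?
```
Trace:
  total=10
  total=10, p=30
  total=10, p=30, result=300

Final answer: 300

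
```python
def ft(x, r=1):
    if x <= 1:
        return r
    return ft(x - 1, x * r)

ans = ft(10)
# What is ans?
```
Call trace:
ft(x=10, r=1)
  ft(x=9, r=10)
    ft(x=8, r=90)
      ft(x=7, r=720)
        ft(x=6, r=5040)
          ft(x=5, r=30240)
            ft(x=4, r=151200)
              ft(x=3, r=604800)
                ft(x=2, r=1814400)
                  ft(x=1, r=3628800)
                  -> return 3628800
                -> return 3628800
              -> return 3628800
            -> return 3628800
          -> return 3628800
        -> return 3628800
      -> return 3628800
    -> return 3628800
  -> return 3628800
-> return 3628800

Final answer: 3628800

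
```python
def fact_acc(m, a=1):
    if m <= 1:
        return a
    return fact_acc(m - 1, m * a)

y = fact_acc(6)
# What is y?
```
Call trace:
fact_acc(m=6, a=1)
  fact_acc(m=5, a=6)
    fact_acc(m=4, a=30)
      fact_acc(m=3, a=120)
        fact_acc(m=2, a=360)
          fact_acc(m=1, a=720)
          -> return 720
        -> return 720
      -> return 720
    -> return 720
  -> return 720
-> return 720

Final answer: 720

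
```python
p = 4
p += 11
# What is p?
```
Trace:
  p=4
  p=15

Final answer: 15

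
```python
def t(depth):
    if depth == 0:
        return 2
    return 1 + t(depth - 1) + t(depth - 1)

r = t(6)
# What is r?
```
Call trace (a repeated sub-call is expanded the first time; later identical calls just restate its return value):
t(depth=6)
  t(depth=5)
    t(depth=4)
      t(depth=3)
        t(depth=2)
          t(depth=1)
            t(depth=0)
            -> return 2
            t(depth=0)
            -> return 2
          -> return 5
          t(depth=1) -> return 5  (same call as traced above)
        -> return 11
        t(depth=2) -> return 11  (same call as traced above)
      -> return 23
      t(depth=3) -> return 23  (same call as traced above)
    -> return 47
    t(depth=4) -> return 47  (same call as traced above)
  -> return 95
  t(depth=5) -> return 95  (same call as traced above)
-> return 191

Final answer: 191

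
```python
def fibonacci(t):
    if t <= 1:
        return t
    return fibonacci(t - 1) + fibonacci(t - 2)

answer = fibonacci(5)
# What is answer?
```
Call trace (a repeated sub-call is expanded the first time; later identical calls just restate its return value):
fibonacci(t=5)
  fibonacci(t=4)
    fibonacci(t=3)
      fibonacci(t=2)
        fibonacci(t=1)
        -> return 1
        fibonacci(t=0)
        -> return 0
      -> return 1
      fibonacci(t=1)
      -> return 1
    -> return 2
    fibonacci(t=2) -> return 1  (same call as traced above)
  -> return 3
  fibonacci(t=3) -> return 2  (same call as traced above)
-> return 5

Final answer: 5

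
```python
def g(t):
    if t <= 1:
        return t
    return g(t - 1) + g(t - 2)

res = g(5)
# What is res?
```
Call trace (a repeated sub-call is expanded the first time; later identical calls just restate its return value):
g(t=5)
  g(t=4)
    g(t=3)
      g(t=2)
        g(t=1)
        -> return 1
        g(t=0)
        -> return 0
      -> return 1
      g(t=1)
      -> return 1
    -> return 2
    g(t=2) -> return 1  (same call as traced above)
  -> return 3
  g(t=3) -> return 2  (same call as traced above)
-> return 5

Final answer: 5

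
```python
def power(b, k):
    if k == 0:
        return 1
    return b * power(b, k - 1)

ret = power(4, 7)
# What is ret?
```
Call trace:
power(b=4, k=7)
  power(b=4, k=6)
    power(b=4, k=5)
      power(b=4, k=4)
        power(b=4, k=3)
          power(b=4, k=2)
            power(b=4, k=1)
              power(b=4, k=0)
              -> return 1
            -> return 4
          -> return 16
        -> return 64
      -> return 256
    -> return 1024
  -> return 4096
-> return 16384

Final answer: 16384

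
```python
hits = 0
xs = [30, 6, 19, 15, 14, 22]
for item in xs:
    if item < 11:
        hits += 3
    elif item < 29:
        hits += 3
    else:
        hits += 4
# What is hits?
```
Trace:
  hits=0
  hits=4, item=30
  hits=7, item=6
  hits=10, item=19
  hits=13, item=15
  hits=16, item=14
  hits=19, item=22

Final answer: 19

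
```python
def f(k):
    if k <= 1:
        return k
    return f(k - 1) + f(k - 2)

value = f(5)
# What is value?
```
Call trace (a repeated sub-call is expanded the first time; later identical calls just restate its return value):
f(k=5)
  f(k=4)
    f(k=3)
      f(k=2)
        f(k=1)
        -> return 1
        f(k=0)
        -> return 0
      -> return 1
      f(k=1)
      -> return 1
    -> return 2
    f(k=2) -> return 1  (same call as traced above)
  -> return 3
  f(k=3) -> return 2  (same call as traced above)
-> return 5

Final answer: 5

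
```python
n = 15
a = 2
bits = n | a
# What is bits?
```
Trace:
  n=15
  n=15, a=2
  n=15, a=2, bits=15

Final answer: 15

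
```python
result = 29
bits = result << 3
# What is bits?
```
Trace:
  result=29
  result=29, bits=232

Final answer: 232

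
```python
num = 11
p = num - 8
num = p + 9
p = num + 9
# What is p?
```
Trace:
  num=11
  num=11, p=3
  num=12, p=3
  num=12, p=21

Final answer: 21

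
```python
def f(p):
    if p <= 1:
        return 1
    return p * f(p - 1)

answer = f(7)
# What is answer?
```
Call trace:
f(p=7)
  f(p=6)
    f(p=5)
      f(p=4)
        f(p=3)
          f(p=2)
            f(p=1)
            -> return 1
          -> return 2
        -> return 6
      -> return 24
    -> return 120
  -> return 720
-> return 5040

Final answer: 5040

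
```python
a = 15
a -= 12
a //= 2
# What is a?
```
Trace:
  a=15
  a=3
  a=1

Final answer: 1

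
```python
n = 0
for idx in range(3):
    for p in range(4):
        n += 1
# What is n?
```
Trace:
  n=0
  n=1, idx=0, p=0
  n=2, idx=0, p=1
  n=3, idx=0, p=2
  n=4, idx=0, p=3
  n=5, idx=1, p=0
  n=6, idx=1, p=1
  n=7, idx=1, p=2
  n=8, idx=1, p=3
  n=9, idx=2, p=0
  n=10, idx=2, p=1
  n=11, idx=2, p=2
  n=12, idx=2, p=3

Final answer: 12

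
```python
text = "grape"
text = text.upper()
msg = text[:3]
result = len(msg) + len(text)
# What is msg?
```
Trace:
  text='grape'
  text='GRAPE'
  text='GRAPE', msg='GRA'
  text='GRAPE', msg='GRA', result=8

Final answer: 'GRA'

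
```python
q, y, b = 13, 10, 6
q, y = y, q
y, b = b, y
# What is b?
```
Trace:
  q=13, y=10, b=6
  q=10, y=13, b=6
  q=10, y=6, b=13

Final answer: 13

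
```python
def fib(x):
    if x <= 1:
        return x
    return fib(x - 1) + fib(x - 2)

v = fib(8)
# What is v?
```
Call trace (a repeated sub-call is expanded the first time; later identical calls just restate its return value):
fib(x=8)
  fib(x=7)
    fib(x=6)
      fib(x=5)
        fib(x=4)
          fib(x=3)
            fib(x=2)
              fib(x=1)
              -> return 1
              fib(x=0)
              -> return 0
            -> return 1
            fib(x=1)
            -> return 1
          -> return 2
          fib(x=2) -> return 1  (same call as traced above)
        -> return 3
        fib(x=3) -> return 2  (same call as traced above)
      -> return 5
      fib(x=4) -> return 3  (same call as traced above)
    -> return 8
    fib(x=5) -> return 5  (same call as traced above)
  -> return 13
  fib(x=6) -> return 8  (same call as traced above)
-> return 21

Final answer: 21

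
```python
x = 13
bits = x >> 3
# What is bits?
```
Trace:
  x=13
  x=13, bits=1

Final answer: 1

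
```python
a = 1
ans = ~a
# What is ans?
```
Trace:
  a=1
  a=1, ans=-2

Final answer: -2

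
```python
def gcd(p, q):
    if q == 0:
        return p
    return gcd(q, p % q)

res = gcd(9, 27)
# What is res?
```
Call trace:
gcd(p=9, q=27)
  gcd(p=27, q=9)
    gcd(p=9, q=0)
    -> return 9
  -> return 9
-> return 9

Final answer: 9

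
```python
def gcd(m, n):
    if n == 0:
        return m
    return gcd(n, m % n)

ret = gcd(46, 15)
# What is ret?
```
Call trace:
gcd(m=46, n=15)
  gcd(m=15, n=1)
    gcd(m=1, n=0)
    -> return 1
  -> return 1
-> return 1

Final answer: 1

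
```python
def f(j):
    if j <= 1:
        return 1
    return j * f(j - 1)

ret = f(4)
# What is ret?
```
Call trace:
f(j=4)
  f(j=3)
    f(j=2)
      f(j=1)
      -> return 1
    -> return 2
  -> return 6
-> return 24

Final answer: 24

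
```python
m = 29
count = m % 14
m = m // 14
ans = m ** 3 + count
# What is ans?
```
Trace:
  m=29
  m=29, count=1
  m=2, count=1
  m=2, count=1, ans=9

Final answer: 9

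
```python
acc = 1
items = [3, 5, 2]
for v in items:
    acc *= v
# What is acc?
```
Trace:
  acc=1
  acc=3, v=3
  acc=15, v=5
  acc=30, v=2

Final answer: 30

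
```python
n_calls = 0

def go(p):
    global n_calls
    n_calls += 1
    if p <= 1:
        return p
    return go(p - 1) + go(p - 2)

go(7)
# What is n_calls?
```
Call trace (a repeated sub-call is expanded the first time; later identical calls just restate its return value):
go(p=7)
  go(p=6)
    go(p=5)
      go(p=4)
        go(p=3)
          go(p=2)
            go(p=1)
            -> return 1
            go(p=0)
            -> return 0
          -> return 1
          go(p=1)
          -> return 1
        -> return 2
        go(p=2) -> return 1  (same call as traced above)
      -> return 3
      go(p=3) -> return 2  (same call as traced above)
    -> return 5
    go(p=4) -> return 3  (same call as traced above)
  -> return 8
  go(p=5) -> return 5  (same call as traced above)
-> return 13

n_calls is incremented once per call, so count the calls in each subtree. Let C(p) = number of calls made by go(p).
C(0) = C(1) = 1 (base case, no recursion); C(p) = 1 + C(p - 1) + C(p - 2) otherwise.
C(2) = 1 + C(1) + C(0) = 1 + 1 + 1 = 3
C(3) = 1 + C(2) + C(1) = 1 + 3 + 1 = 5
C(4) = 1 + C(3) + C(2) = 1 + 5 + 3 = 9
C(5) = 1 + C(4) + C(3) = 1 + 9 + 5 = 15
C(6) = 1 + C(5) + C(4) = 1 + 15 + 9 = 25
C(7) = 1 + C(6) + C(5) = 1 + 25 + 15 = 41
n_calls = C(7) = 41

Final answer: 41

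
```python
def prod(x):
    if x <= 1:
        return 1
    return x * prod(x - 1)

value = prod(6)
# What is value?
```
Call trace:
prod(x=6)
  prod(x=5)
    prod(x=4)
      prod(x=3)
        prod(x=2)
          prod(x=1)
          -> return 1
        -> return 2
      -> return 6
    -> return 24
  -> return 120
-> return 720

Final answer: 720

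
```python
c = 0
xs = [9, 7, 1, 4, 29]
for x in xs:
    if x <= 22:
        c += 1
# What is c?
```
Trace:
  c=0
  c=1, x=9
  c=2, x=7
  c=3, x=1
  c=4, x=4
  c=4, x=29

Final answer: 4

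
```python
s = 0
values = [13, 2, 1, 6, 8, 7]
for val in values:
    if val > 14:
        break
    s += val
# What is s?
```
Trace:
  s=0
  s=13, val=13
  s=15, val=2
  s=16, val=1
  s=22, val=6
  s=30, val=8
  s=37, val=7

Final answer: 37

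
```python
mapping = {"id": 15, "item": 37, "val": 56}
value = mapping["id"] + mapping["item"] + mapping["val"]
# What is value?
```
Trace:
  mapping={'id': 15, 'item': 37, 'val': 56}
  mapping={'id': 15, 'item': 37, 'val': 56}, value=108

Final answer: 108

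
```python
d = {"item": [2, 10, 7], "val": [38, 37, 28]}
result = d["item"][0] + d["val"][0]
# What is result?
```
Trace:
  d={'item': [2, 10, 7], 'val': [38, 37, 28]}
  d={'item': [2, 10, 7], 'val': [38, 37, 28]}, result=40

Final answer: 40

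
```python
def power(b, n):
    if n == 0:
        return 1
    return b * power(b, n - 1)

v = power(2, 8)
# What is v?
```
Call trace:
power(b=2, n=8)
  power(b=2, n=7)
    power(b=2, n=6)
      power(b=2, n=5)
        power(b=2, n=4)
          power(b=2, n=3)
            power(b=2, n=2)
              power(b=2, n=1)
                power(b=2, n=0)
                -> return 1
              -> return 2
            -> return 4
          -> return 8
        -> return 16
      -> return 32
    -> return 64
  -> return 128
-> return 256

Final answer: 256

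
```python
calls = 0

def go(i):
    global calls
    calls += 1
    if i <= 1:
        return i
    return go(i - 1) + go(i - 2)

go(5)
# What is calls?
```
Call trace (a repeated sub-call is expanded the first time; later identical calls just restate its return value):
go(i=5)
  go(i=4)
    go(i=3)
      go(i=2)
        go(i=1)
        -> return 1
        go(i=0)
        -> return 0
      -> return 1
      go(i=1)
      -> return 1
    -> return 2
    go(i=2) -> return 1  (same call as traced above)
  -> return 3
  go(i=3) -> return 2  (same call as traced above)
-> return 5

calls is incremented once per call, so count the calls in each subtree. Let C(i) = number of calls made by go(i).
C(0) = C(1) = 1 (base case, no recursion); C(i) = 1 + C(i - 1) + C(i - 2) otherwise.
C(2) = 1 + C(1) + C(0) = 1 + 1 + 1 = 3
C(3) = 1 + C(2) + C(1) = 1 + 3 + 1 = 5
C(4) = 1 + C(3) + C(2) = 1 + 5 + 3 = 9
C(5) = 1 + C(4) + C(3) = 1 + 9 + 5 = 15
calls = C(5) = 15

Final answer: 15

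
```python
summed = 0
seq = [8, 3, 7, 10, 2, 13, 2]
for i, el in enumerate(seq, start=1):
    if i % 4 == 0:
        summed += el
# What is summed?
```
Trace:
  summed=0
  summed=0, i=1, el=8
  summed=0, i=2, el=3
  summed=0, i=3, el=7
  summed=10, i=4, el=10
  summed=10, i=5, el=2
  summed=10, i=6, el=13
  summed=10, i=7, el=2

Final answer: 10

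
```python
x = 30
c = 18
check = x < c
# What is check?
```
Trace:
  x=30
  x=30, c=18
  x=30, c=18, check=False

Final answer: False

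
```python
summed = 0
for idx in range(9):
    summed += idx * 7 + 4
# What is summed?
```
Trace:
  summed=0
  summed=4, idx=0
  summed=15, idx=1
  summed=33, idx=2
  summed=58, idx=3
  summed=90, idx=4
  summed=129, idx=5
  summed=175, idx=6
  summed=228, idx=7
  summed=288, idx=8

Final answer: 288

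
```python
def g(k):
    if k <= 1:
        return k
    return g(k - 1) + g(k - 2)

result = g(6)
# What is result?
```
Call trace (a repeated sub-call is expanded the first time; later identical calls just restate its return value):
g(k=6)
  g(k=5)
    g(k=4)
      g(k=3)
        g(k=2)
          g(k=1)
          -> return 1
          g(k=0)
          -> return 0
        -> return 1
        g(k=1)
        -> return 1
      -> return 2
      g(k=2) -> return 1  (same call as traced above)
    -> return 3
    g(k=3) -> return 2  (same call as traced above)
  -> return 5
  g(k=4) -> return 3  (same call as traced above)
-> return 8

Final answer: 8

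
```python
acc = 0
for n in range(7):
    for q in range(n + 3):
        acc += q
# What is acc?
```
Trace:
  acc=0
  acc=0, n=0, q=0
  acc=1, n=0, q=1
  acc=3, n=0, q=2
  acc=3, n=1, q=0
  acc=4, n=1, q=1
  acc=6, n=1, q=2
  acc=9, n=1, q=3
  acc=9, n=2, q=0
  acc=10, n=2, q=1
  acc=12, n=2, q=2
  acc=15, n=2, q=3
  acc=19, n=2, q=4
  acc=19, n=3, q=0
  acc=20, n=3, q=1
  acc=22, n=3, q=2
  acc=25, n=3, q=3
  acc=29, n=3, q=4
  acc=34, n=3, q=5
  acc=34, n=4, q=0
  acc=35, n=4, q=1
  acc=37, n=4, q=2
  acc=40, n=4, q=3
  acc=44, n=4, q=4
  acc=49, n=4, q=5
  acc=55, n=4, q=6
  acc=55, n=5, q=0
  acc=56, n=5, q=1
  acc=58, n=5, q=2
  acc=61, n=5, q=3
  acc=65, n=5, q=4
  acc=70, n=5, q=5
  acc=76, n=5, q=6
  acc=83, n=5, q=7
  acc=83, n=6, q=0
  acc=84, n=6, q=1
  acc=86, n=6, q=2
  acc=89, n=6, q=3
  acc=93, n=6, q=4
  acc=98, n=6, q=5
  acc=104, n=6, q=6
  acc=111, n=6, q=7
  acc=119, n=6, q=8

Final answer: 119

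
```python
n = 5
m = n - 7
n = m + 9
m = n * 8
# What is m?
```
Trace:
  n=5
  n=5, m=-2
  n=7, m=-2
  n=7, m=56

Final answer: 56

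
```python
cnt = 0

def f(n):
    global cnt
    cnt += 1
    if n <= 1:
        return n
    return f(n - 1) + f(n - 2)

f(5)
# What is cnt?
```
Call trace (a repeated sub-call is expanded the first time; later identical calls just restate its return value):
f(n=5)
  f(n=4)
    f(n=3)
      f(n=2)
        f(n=1)
        -> return 1
        f(n=0)
        -> return 0
      -> return 1
      f(n=1)
      -> return 1
    -> return 2
    f(n=2) -> return 1  (same call as traced above)
  -> return 3
  f(n=3) -> return 2  (same call as traced above)
-> return 5

cnt is incremented once per call, so count the calls in each subtree. Let C(n) = number of calls made by f(n).
C(0) = C(1) = 1 (base case, no recursion); C(n) = 1 + C(n - 1) + C(n - 2) otherwise.
C(2) = 1 + C(1) + C(0) = 1 + 1 + 1 = 3
C(3) = 1 + C(2) + C(1) = 1 + 3 + 1 = 5
C(4) = 1 + C(3) + C(2) = 1 + 5 + 3 = 9
C(5) = 1 + C(4) + C(3) = 1 + 9 + 5 = 15
cnt = C(5) = 15

Final answer: 15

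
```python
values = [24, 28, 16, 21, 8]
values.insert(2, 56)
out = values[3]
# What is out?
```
Trace:
  values=[24, 28, 16, 21, 8]
  values=[24, 28, 56, 16, 21, 8]
  values=[24, 28, 56, 16, 21, 8], out=16

Final answer: 16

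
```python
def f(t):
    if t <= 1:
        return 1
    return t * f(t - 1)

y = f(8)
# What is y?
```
Call trace:
f(t=8)
  f(t=7)
    f(t=6)
      f(t=5)
        f(t=4)
          f(t=3)
            f(t=2)
              f(t=1)
              -> return 1
            -> return 2
          -> return 6
        -> return 24
      -> return 120
    -> return 720
  -> return 5040
-> return 40320

Final answer: 40320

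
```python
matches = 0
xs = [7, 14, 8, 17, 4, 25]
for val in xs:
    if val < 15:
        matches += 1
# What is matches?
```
Trace:
  matches=0
  matches=1, val=7
  matches=2, val=14
  matches=3, val=8
  matches=3, val=17
  matches=4, val=4
  matches=4, val=25

Final answer: 4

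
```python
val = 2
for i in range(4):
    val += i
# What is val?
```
Trace:
  val=2
  val=2, i=0
  val=3, i=1
  val=5, i=2
  val=8, i=3

Final answer: 8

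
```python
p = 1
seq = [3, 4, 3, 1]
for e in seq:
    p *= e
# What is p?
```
Trace:
  p=1
  p=3, e=3
  p=12, e=4
  p=36, e=3
  p=36, e=1

Final answer: 36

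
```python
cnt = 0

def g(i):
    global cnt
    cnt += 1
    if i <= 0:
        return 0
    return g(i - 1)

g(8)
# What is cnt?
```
Call trace:
g(i=8)
  g(i=7)
    g(i=6)
      g(i=5)
        g(i=4)
          g(i=3)
            g(i=2)
              g(i=1)
                g(i=0)
                -> return 0
              -> return 0
            -> return 0
          -> return 0
        -> return 0
      -> return 0
    -> return 0
  -> return 0
-> return 0

cnt is incremented once per call. g is entered once for each i = 8, 7, 6, 5, 4, 3, 2, 1, 0 (the i <= 0 call returns without recursing), i.e. 8 + 1 calls.
cnt = 9

Final answer: 9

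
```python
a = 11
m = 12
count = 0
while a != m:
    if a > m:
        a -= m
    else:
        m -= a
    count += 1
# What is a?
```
Trace:
  a=11
  a=11, m=12
  a=11, m=12, count=0
  a=11, m=1, count=1
  a=10, m=1, count=2
  a=9, m=1, count=3
  a=8, m=1, count=4
  a=7, m=1, count=5
  a=6, m=1, count=6
  a=5, m=1, count=7
  a=4, m=1, count=8
  a=3, m=1, count=9
  a=2, m=1, count=10
  a=1, m=1, count=11

Final answer: 1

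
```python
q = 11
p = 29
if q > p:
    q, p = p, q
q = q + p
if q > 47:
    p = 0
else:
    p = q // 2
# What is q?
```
Trace:
  q=11
  q=11, p=29
  q=11, p=29
  q=40, p=29
  q=40, p=20

Final answer: 40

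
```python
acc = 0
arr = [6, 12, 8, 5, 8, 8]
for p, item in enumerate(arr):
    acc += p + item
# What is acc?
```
Trace:
  acc=0
  acc=6, p=0, item=6
  acc=19, p=1, item=12
  acc=29, p=2, item=8
  acc=37, p=3, item=5
  acc=49, p=4, item=8
  acc=62, p=5, item=8

Final answer: 62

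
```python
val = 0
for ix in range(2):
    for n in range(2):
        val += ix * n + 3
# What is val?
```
Trace:
  val=0
  val=3, ix=0, n=0
  val=6, ix=0, n=1
  val=9, ix=1, n=0
  val=13, ix=1, n=1

Final answer: 13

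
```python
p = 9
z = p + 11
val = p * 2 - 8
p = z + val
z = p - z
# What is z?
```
Trace:
  p=9
  p=9, z=20
  p=9, z=20, val=10
  p=30, z=20, val=10
  p=30, z=10, val=10

Final answer: 10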